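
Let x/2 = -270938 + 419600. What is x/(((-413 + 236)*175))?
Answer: -99108/10325 ≈ -9.5988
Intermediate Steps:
x = 297324 (x = 2*(-270938 + 419600) = 2*148662 = 297324)
x/(((-413 + 236)*175)) = 297324/(((-413 + 236)*175)) = 297324/((-177*175)) = 297324/(-30975) = 297324*(-1/30975) = -99108/10325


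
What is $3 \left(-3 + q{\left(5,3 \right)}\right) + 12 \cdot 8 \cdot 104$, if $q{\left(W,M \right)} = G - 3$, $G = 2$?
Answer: $9972$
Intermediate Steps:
$q{\left(W,M \right)} = -1$ ($q{\left(W,M \right)} = 2 - 3 = -1$)
$3 \left(-3 + q{\left(5,3 \right)}\right) + 12 \cdot 8 \cdot 104 = 3 \left(-3 - 1\right) + 12 \cdot 8 \cdot 104 = 3 \left(-4\right) + 96 \cdot 104 = -12 + 9984 = 9972$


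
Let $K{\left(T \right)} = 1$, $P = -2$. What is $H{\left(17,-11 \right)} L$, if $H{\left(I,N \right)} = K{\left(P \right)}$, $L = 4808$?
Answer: $4808$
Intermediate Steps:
$H{\left(I,N \right)} = 1$
$H{\left(17,-11 \right)} L = 1 \cdot 4808 = 4808$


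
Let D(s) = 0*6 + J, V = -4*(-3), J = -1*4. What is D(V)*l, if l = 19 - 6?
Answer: -52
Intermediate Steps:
J = -4
V = 12
l = 13
D(s) = -4 (D(s) = 0*6 - 4 = 0 - 4 = -4)
D(V)*l = -4*13 = -52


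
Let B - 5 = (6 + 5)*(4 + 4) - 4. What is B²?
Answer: 7921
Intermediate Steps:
B = 89 (B = 5 + ((6 + 5)*(4 + 4) - 4) = 5 + (11*8 - 4) = 5 + (88 - 4) = 5 + 84 = 89)
B² = 89² = 7921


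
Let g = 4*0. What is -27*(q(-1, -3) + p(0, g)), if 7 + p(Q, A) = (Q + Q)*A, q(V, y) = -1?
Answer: 216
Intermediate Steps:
g = 0
p(Q, A) = -7 + 2*A*Q (p(Q, A) = -7 + (Q + Q)*A = -7 + (2*Q)*A = -7 + 2*A*Q)
-27*(q(-1, -3) + p(0, g)) = -27*(-1 + (-7 + 2*0*0)) = -27*(-1 + (-7 + 0)) = -27*(-1 - 7) = -27*(-8) = 216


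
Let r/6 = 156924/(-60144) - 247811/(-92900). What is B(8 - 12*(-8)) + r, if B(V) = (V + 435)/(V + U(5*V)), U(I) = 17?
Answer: 1538043982/320110175 ≈ 4.8047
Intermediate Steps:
r = 10190787/29100925 (r = 6*(156924/(-60144) - 247811/(-92900)) = 6*(156924*(-1/60144) - 247811*(-1/92900)) = 6*(-13077/5012 + 247811/92900) = 6*(3396929/58201850) = 10190787/29100925 ≈ 0.35019)
B(V) = (435 + V)/(17 + V) (B(V) = (V + 435)/(V + 17) = (435 + V)/(17 + V))
B(8 - 12*(-8)) + r = (435 + (8 - 12*(-8)))/(17 + (8 - 12*(-8))) + 10190787/29100925 = (435 + (8 + 96))/(17 + (8 + 96)) + 10190787/29100925 = (435 + 104)/(17 + 104) + 10190787/29100925 = 539/121 + 10190787/29100925 = (1/121)*539 + 10190787/29100925 = 49/11 + 10190787/29100925 = 1538043982/320110175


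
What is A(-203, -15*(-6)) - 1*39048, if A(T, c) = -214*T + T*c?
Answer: -13876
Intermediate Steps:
A(-203, -15*(-6)) - 1*39048 = -203*(-214 - 15*(-6)) - 1*39048 = -203*(-214 + 90) - 39048 = -203*(-124) - 39048 = 25172 - 39048 = -13876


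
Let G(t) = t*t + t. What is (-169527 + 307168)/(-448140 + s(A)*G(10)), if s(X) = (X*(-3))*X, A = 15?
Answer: -137641/522390 ≈ -0.26348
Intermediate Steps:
s(X) = -3*X**2 (s(X) = (-3*X)*X = -3*X**2)
G(t) = t + t**2 (G(t) = t**2 + t = t + t**2)
(-169527 + 307168)/(-448140 + s(A)*G(10)) = (-169527 + 307168)/(-448140 + (-3*15**2)*(10*(1 + 10))) = 137641/(-448140 + (-3*225)*(10*11)) = 137641/(-448140 - 675*110) = 137641/(-448140 - 74250) = 137641/(-522390) = 137641*(-1/522390) = -137641/522390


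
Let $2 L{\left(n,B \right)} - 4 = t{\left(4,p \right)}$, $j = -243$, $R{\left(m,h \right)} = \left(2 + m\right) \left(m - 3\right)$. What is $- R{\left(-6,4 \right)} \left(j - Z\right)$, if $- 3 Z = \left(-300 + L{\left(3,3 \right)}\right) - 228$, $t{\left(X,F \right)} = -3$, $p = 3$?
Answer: $15078$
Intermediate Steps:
$R{\left(m,h \right)} = \left(-3 + m\right) \left(2 + m\right)$ ($R{\left(m,h \right)} = \left(2 + m\right) \left(-3 + m\right) = \left(-3 + m\right) \left(2 + m\right)$)
$L{\left(n,B \right)} = \frac{1}{2}$ ($L{\left(n,B \right)} = 2 + \frac{1}{2} \left(-3\right) = 2 - \frac{3}{2} = \frac{1}{2}$)
$Z = \frac{1055}{6}$ ($Z = - \frac{\left(-300 + \frac{1}{2}\right) - 228}{3} = - \frac{- \frac{599}{2} - 228}{3} = \left(- \frac{1}{3}\right) \left(- \frac{1055}{2}\right) = \frac{1055}{6} \approx 175.83$)
$- R{\left(-6,4 \right)} \left(j - Z\right) = - \left(-6 + \left(-6\right)^{2} - -6\right) \left(-243 - \frac{1055}{6}\right) = - \left(-6 + 36 + 6\right) \left(-243 - \frac{1055}{6}\right) = - \frac{36 \left(-2513\right)}{6} = \left(-1\right) \left(-15078\right) = 15078$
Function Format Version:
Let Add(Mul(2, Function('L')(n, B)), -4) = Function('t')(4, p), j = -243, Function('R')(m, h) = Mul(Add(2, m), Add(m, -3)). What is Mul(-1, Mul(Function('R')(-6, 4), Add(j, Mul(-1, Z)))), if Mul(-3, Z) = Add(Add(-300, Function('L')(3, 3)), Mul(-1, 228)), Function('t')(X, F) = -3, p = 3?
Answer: 15078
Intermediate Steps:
Function('R')(m, h) = Mul(Add(-3, m), Add(2, m)) (Function('R')(m, h) = Mul(Add(2, m), Add(-3, m)) = Mul(Add(-3, m), Add(2, m)))
Function('L')(n, B) = Rational(1, 2) (Function('L')(n, B) = Add(2, Mul(Rational(1, 2), -3)) = Add(2, Rational(-3, 2)) = Rational(1, 2))
Z = Rational(1055, 6) (Z = Mul(Rational(-1, 3), Add(Add(-300, Rational(1, 2)), Mul(-1, 228))) = Mul(Rational(-1, 3), Add(Rational(-599, 2), -228)) = Mul(Rational(-1, 3), Rational(-1055, 2)) = Rational(1055, 6) ≈ 175.83)
Mul(-1, Mul(Function('R')(-6, 4), Add(j, Mul(-1, Z)))) = Mul(-1, Mul(Add(-6, Pow(-6, 2), Mul(-1, -6)), Add(-243, Mul(-1, Rational(1055, 6))))) = Mul(-1, Mul(Add(-6, 36, 6), Add(-243, Rational(-1055, 6)))) = Mul(-1, Mul(36, Rational(-2513, 6))) = Mul(-1, -15078) = 15078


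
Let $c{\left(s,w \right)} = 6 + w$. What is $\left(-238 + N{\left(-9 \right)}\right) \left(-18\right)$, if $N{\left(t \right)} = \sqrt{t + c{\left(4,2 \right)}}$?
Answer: $4284 - 18 i \approx 4284.0 - 18.0 i$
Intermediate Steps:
$N{\left(t \right)} = \sqrt{8 + t}$ ($N{\left(t \right)} = \sqrt{t + \left(6 + 2\right)} = \sqrt{t + 8} = \sqrt{8 + t}$)
$\left(-238 + N{\left(-9 \right)}\right) \left(-18\right) = \left(-238 + \sqrt{8 - 9}\right) \left(-18\right) = \left(-238 + \sqrt{-1}\right) \left(-18\right) = \left(-238 + i\right) \left(-18\right) = 4284 - 18 i$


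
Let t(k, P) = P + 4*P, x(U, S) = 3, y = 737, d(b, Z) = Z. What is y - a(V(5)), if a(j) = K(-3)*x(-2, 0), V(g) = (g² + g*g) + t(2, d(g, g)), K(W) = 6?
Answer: 719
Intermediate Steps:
t(k, P) = 5*P
V(g) = 2*g² + 5*g (V(g) = (g² + g*g) + 5*g = (g² + g²) + 5*g = 2*g² + 5*g)
a(j) = 18 (a(j) = 6*3 = 18)
y - a(V(5)) = 737 - 1*18 = 737 - 18 = 719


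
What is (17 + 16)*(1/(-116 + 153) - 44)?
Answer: -53691/37 ≈ -1451.1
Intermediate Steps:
(17 + 16)*(1/(-116 + 153) - 44) = 33*(1/37 - 44) = 33*(-1627/37) = -53691/37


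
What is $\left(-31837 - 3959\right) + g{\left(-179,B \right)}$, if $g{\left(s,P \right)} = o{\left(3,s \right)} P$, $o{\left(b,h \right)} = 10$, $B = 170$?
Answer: $-34096$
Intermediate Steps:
$g{\left(s,P \right)} = 10 P$
$\left(-31837 - 3959\right) + g{\left(-179,B \right)} = \left(-31837 - 3959\right) + 10 \cdot 170 = -35796 + 1700 = -34096$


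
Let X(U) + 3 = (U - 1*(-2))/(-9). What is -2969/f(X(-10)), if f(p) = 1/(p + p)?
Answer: 112822/9 ≈ 12536.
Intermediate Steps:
X(U) = -29/9 - U/9 (X(U) = -3 + (U - 1*(-2))/(-9) = -3 + (U + 2)*(-1/9) = -3 + (2 + U)*(-1/9) = -3 + (-2/9 - U/9) = -29/9 - U/9)
f(p) = 1/(2*p)
-2969/f(X(-10)) = -2969/(1/(2*(-29/9 - 1/9*(-10)))) = -2969/(1/(2*(-29/9 + 10/9))) = -2969/(1/(2*(-19/9))) = -2969/((1/2)*(-9/19)) = -2969/(-9/38) = -2969*(-38/9) = 112822/9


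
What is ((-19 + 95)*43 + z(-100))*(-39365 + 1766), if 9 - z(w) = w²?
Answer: 252778077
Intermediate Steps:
z(w) = 9 - w²
((-19 + 95)*43 + z(-100))*(-39365 + 1766) = ((-19 + 95)*43 + (9 - 1*(-100)²))*(-39365 + 1766) = (76*43 + (9 - 1*10000))*(-37599) = (3268 + (9 - 10000))*(-37599) = (3268 - 9991)*(-37599) = -6723*(-37599) = 252778077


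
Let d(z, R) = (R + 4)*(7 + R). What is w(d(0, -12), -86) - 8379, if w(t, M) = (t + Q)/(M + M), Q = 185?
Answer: -1441413/172 ≈ -8380.3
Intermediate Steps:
d(z, R) = (4 + R)*(7 + R)
w(t, M) = (185 + t)/(2*M) (w(t, M) = (t + 185)/(M + M) = (185 + t)/((2*M)) = (185 + t)*(1/(2*M)) = (185 + t)/(2*M))
w(d(0, -12), -86) - 8379 = (½)*(185 + (28 + (-12)² + 11*(-12)))/(-86) - 8379 = (½)*(-1/86)*(185 + (28 + 144 - 132)) - 8379 = (½)*(-1/86)*(185 + 40) - 8379 = (½)*(-1/86)*225 - 8379 = -225/172 - 8379 = -1441413/172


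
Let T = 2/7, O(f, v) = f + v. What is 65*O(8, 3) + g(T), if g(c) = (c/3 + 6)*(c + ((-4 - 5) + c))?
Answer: 97553/147 ≈ 663.63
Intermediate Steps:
T = 2/7 (T = 2*(⅐) = 2/7 ≈ 0.28571)
g(c) = (-9 + 2*c)*(6 + c/3) (g(c) = (c*(⅓) + 6)*(c + (-9 + c)) = (c/3 + 6)*(-9 + 2*c) = (6 + c/3)*(-9 + 2*c) = (-9 + 2*c)*(6 + c/3))
65*O(8, 3) + g(T) = 65*(8 + 3) + (-54 + 9*(2/7) + 2*(2/7)²/3) = 65*11 + (-54 + 18/7 + (⅔)*(4/49)) = 715 + (-54 + 18/7 + 8/147) = 715 - 7552/147 = 97553/147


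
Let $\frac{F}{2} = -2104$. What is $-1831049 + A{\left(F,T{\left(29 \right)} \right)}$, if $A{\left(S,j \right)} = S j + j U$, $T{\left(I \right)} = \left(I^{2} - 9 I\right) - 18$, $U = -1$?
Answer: $-4196507$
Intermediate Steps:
$F = -4208$ ($F = 2 \left(-2104\right) = -4208$)
$T{\left(I \right)} = -18 + I^{2} - 9 I$
$A{\left(S,j \right)} = - j + S j$ ($A{\left(S,j \right)} = S j + j \left(-1\right) = S j - j = - j + S j$)
$-1831049 + A{\left(F,T{\left(29 \right)} \right)} = -1831049 + \left(-18 + 29^{2} - 261\right) \left(-1 - 4208\right) = -1831049 + \left(-18 + 841 - 261\right) \left(-4209\right) = -1831049 + 562 \left(-4209\right) = -1831049 - 2365458 = -4196507$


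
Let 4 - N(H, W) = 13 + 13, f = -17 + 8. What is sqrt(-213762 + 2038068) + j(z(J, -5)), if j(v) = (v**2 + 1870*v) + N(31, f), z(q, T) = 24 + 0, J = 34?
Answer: 45434 + sqrt(1824306) ≈ 46785.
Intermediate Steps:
f = -9
z(q, T) = 24
N(H, W) = -22 (N(H, W) = 4 - (13 + 13) = 4 - 1*26 = 4 - 26 = -22)
j(v) = -22 + v**2 + 1870*v (j(v) = (v**2 + 1870*v) - 22 = -22 + v**2 + 1870*v)
sqrt(-213762 + 2038068) + j(z(J, -5)) = sqrt(-213762 + 2038068) + (-22 + 24**2 + 1870*24) = sqrt(1824306) + (-22 + 576 + 44880) = sqrt(1824306) + 45434 = 45434 + sqrt(1824306)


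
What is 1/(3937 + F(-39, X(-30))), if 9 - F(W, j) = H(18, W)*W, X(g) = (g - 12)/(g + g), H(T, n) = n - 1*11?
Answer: 1/1996 ≈ 0.00050100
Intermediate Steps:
H(T, n) = -11 + n (H(T, n) = n - 11 = -11 + n)
X(g) = (-12 + g)/(2*g) (X(g) = (-12 + g)/((2*g)) = (-12 + g)*(1/(2*g)) = (-12 + g)/(2*g))
F(W, j) = 9 - W*(-11 + W) (F(W, j) = 9 - (-11 + W)*W = 9 - W*(-11 + W))
1/(3937 + F(-39, X(-30))) = 1/(3937 + (9 - 1*(-39)*(-11 - 39))) = 1/(3937 + (9 - 1*(-39)*(-50))) = 1/(3937 + (9 - 1950)) = 1/(3937 - 1941) = 1/1996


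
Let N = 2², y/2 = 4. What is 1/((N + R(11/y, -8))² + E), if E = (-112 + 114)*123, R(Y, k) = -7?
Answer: 1/255 ≈ 0.0039216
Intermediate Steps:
y = 8 (y = 2*4 = 8)
E = 246 (E = 2*123 = 246)
N = 4
1/((N + R(11/y, -8))² + E) = 1/((4 - 7)² + 246) = 1/((-3)² + 246) = 1/(9 + 246) = 1/255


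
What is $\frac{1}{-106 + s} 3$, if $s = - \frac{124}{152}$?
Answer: $- \frac{38}{1353} \approx -0.028086$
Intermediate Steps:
$s = - \frac{31}{38}$ ($s = \left(-124\right) \frac{1}{152} = - \frac{31}{38} \approx -0.81579$)
$\frac{1}{-106 + s} 3 = \frac{1}{-106 - \frac{31}{38}} \cdot 3 = \frac{1}{- \frac{4059}{38}} \cdot 3 = \left(- \frac{38}{4059}\right) 3 = - \frac{38}{1353}$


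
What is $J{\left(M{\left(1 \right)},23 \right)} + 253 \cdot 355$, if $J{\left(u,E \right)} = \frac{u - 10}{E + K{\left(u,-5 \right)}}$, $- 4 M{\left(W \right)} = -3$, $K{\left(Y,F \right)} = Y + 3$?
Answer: $\frac{9610168}{107} \approx 89815.0$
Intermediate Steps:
$K{\left(Y,F \right)} = 3 + Y$
$M{\left(W \right)} = \frac{3}{4}$ ($M{\left(W \right)} = \left(- \frac{1}{4}\right) \left(-3\right) = \frac{3}{4}$)
$J{\left(u,E \right)} = \frac{-10 + u}{3 + E + u}$ ($J{\left(u,E \right)} = \frac{u - 10}{E + \left(3 + u\right)} = \frac{u - 10}{3 + E + u} = \frac{-10 + u}{3 + E + u}$)
$J{\left(M{\left(1 \right)},23 \right)} + 253 \cdot 355 = \frac{-10 + \frac{3}{4}}{3 + 23 + \frac{3}{4}} + 253 \cdot 355 = \frac{1}{\frac{107}{4}} \left(- \frac{37}{4}\right) + 89815 = \frac{4}{107} \left(- \frac{37}{4}\right) + 89815 = - \frac{37}{107} + 89815 = \frac{9610168}{107}$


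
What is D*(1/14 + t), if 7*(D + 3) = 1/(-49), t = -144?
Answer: 1037725/2401 ≈ 432.21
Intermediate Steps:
D = -1030/343 (D = -3 + (⅐)/(-49) = -3 + (⅐)*(-1/49) = -3 - 1/343 = -1030/343 ≈ -3.0029)
D*(1/14 + t) = -1030*(1/14 - 144)/343 = -1030/343*(-2015/14) = 1037725/2401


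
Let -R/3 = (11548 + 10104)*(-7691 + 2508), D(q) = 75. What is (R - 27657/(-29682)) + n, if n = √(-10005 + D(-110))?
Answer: 1110327597577/3298 + I*√9930 ≈ 3.3667e+8 + 99.649*I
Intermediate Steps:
R = 336666948 (R = -3*(11548 + 10104)*(-7691 + 2508) = -64956*(-5183) = -3*(-112222316) = 336666948)
n = I*√9930 (n = √(-10005 + 75) = √(-9930) = I*√9930 ≈ 99.649*I)
(R - 27657/(-29682)) + n = (336666948 - 27657/(-29682)) + I*√9930 = (336666948 - 27657*(-1/29682)) + I*√9930 = (336666948 + 3073/3298) + I*√9930 = 1110327597577/3298 + I*√9930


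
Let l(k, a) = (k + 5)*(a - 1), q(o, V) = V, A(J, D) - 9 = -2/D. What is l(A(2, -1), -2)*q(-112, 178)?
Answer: -8544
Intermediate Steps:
A(J, D) = 9 - 2/D
l(k, a) = (-1 + a)*(5 + k) (l(k, a) = (5 + k)*(-1 + a) = (-1 + a)*(5 + k))
l(A(2, -1), -2)*q(-112, 178) = (-5 - (9 - 2/(-1)) + 5*(-2) - 2*(9 - 2/(-1)))*178 = (-5 - (9 - 2*(-1)) - 10 - 2*(9 - 2*(-1)))*178 = (-5 - (9 + 2) - 10 - 2*(9 + 2))*178 = (-5 - 1*11 - 10 - 2*11)*178 = (-5 - 11 - 10 - 22)*178 = -48*178 = -8544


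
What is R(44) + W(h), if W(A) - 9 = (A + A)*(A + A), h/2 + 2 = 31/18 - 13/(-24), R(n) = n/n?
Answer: 3601/324 ≈ 11.114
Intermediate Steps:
R(n) = 1
h = 19/36 (h = -4 + 2*(31/18 - 13/(-24)) = -4 + 2*(31*(1/18) - 13*(-1/24)) = -4 + 2*(31/18 + 13/24) = -4 + 2*(163/72) = -4 + 163/36 = 19/36 ≈ 0.52778)
W(A) = 9 + 4*A² (W(A) = 9 + (A + A)*(A + A) = 9 + (2*A)*(2*A) = 9 + 4*A²)
R(44) + W(h) = 1 + (9 + 4*(19/36)²) = 1 + (9 + 4*(361/1296)) = 1 + (9 + 361/324) = 1 + 3277/324 = 3601/324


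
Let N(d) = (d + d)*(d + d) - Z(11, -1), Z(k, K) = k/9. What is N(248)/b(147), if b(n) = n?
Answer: 2214133/1323 ≈ 1673.6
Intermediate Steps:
Z(k, K) = k/9 (Z(k, K) = k*(⅑) = k/9)
N(d) = -11/9 + 4*d² (N(d) = (d + d)*(d + d) - 11/9 = (2*d)*(2*d) - 1*11/9 = 4*d² - 11/9 = -11/9 + 4*d²)
N(248)/b(147) = (-11/9 + 4*248²)/147 = (-11/9 + 4*61504)*(1/147) = (-11/9 + 246016)*(1/147) = (2214133/9)*(1/147) = 2214133/1323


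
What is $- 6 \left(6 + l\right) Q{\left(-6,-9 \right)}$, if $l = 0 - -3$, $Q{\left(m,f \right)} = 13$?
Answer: $-702$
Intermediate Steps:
$l = 3$ ($l = 0 + 3 = 3$)
$- 6 \left(6 + l\right) Q{\left(-6,-9 \right)} = - 6 \left(6 + 3\right) 13 = \left(-6\right) 9 \cdot 13 = \left(-54\right) 13 = -702$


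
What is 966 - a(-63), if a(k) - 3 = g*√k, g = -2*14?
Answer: 963 + 84*I*√7 ≈ 963.0 + 222.24*I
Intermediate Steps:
g = -28
a(k) = 3 - 28*√k
966 - a(-63) = 966 - (3 - 84*I*√7) = 966 + (-3 + 84*I*√7) = 963 + 84*I*√7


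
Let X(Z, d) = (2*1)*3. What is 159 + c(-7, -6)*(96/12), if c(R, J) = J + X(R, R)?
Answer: 159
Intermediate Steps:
X(Z, d) = 6 (X(Z, d) = 2*3 = 6)
c(R, J) = 6 + J (c(R, J) = J + 6 = 6 + J)
159 + c(-7, -6)*(96/12) = 159 + (6 - 6)*(96/12) = 159 + 0*(96*(1/12)) = 159 + 0*8 = 159 + 0 = 159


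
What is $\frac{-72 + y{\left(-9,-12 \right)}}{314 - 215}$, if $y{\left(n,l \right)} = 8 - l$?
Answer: $- \frac{52}{99} \approx -0.52525$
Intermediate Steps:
$\frac{-72 + y{\left(-9,-12 \right)}}{314 - 215} = \frac{-72 + \left(8 - -12\right)}{314 - 215} = \frac{-72 + \left(8 + 12\right)}{99} = \left(-72 + 20\right) \frac{1}{99} = \left(-52\right) \frac{1}{99} = - \frac{52}{99}$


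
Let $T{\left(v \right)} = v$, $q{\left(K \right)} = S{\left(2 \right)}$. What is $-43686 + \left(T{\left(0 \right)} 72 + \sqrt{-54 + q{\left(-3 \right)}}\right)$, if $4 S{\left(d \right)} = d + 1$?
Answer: $-43686 + \frac{i \sqrt{213}}{2} \approx -43686.0 + 7.2973 i$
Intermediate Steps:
$S{\left(d \right)} = \frac{1}{4} + \frac{d}{4}$ ($S{\left(d \right)} = \frac{d + 1}{4} = \frac{1 + d}{4} = \frac{1}{4} + \frac{d}{4}$)
$q{\left(K \right)} = \frac{3}{4}$ ($q{\left(K \right)} = \frac{1}{4} + \frac{1}{4} \cdot 2 = \frac{1}{4} + \frac{1}{2} = \frac{3}{4}$)
$-43686 + \left(T{\left(0 \right)} 72 + \sqrt{-54 + q{\left(-3 \right)}}\right) = -43686 + \left(0 \cdot 72 + \sqrt{-54 + \frac{3}{4}}\right) = -43686 + \left(0 + \sqrt{- \frac{213}{4}}\right) = -43686 + \left(0 + \frac{i \sqrt{213}}{2}\right) = -43686 + \frac{i \sqrt{213}}{2}$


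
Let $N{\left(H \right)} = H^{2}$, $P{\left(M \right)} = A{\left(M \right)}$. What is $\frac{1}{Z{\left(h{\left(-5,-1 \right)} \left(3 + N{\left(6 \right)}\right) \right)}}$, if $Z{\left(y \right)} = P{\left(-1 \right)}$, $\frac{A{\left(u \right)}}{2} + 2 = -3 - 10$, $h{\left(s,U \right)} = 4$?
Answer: $- \frac{1}{30} \approx -0.033333$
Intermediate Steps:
$A{\left(u \right)} = -30$ ($A{\left(u \right)} = -4 + 2 \left(-3 - 10\right) = -4 + 2 \left(-13\right) = -4 - 26 = -30$)
$P{\left(M \right)} = -30$
$Z{\left(y \right)} = -30$
$\frac{1}{Z{\left(h{\left(-5,-1 \right)} \left(3 + N{\left(6 \right)}\right) \right)}} = \frac{1}{-30} = - \frac{1}{30}$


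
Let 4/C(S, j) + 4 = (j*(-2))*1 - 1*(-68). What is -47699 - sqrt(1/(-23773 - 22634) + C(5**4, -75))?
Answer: -47699 - sqrt(460341151143)/4965549 ≈ -47699.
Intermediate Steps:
C(S, j) = 4/(64 - 2*j) (C(S, j) = 4/(-4 + ((j*(-2))*1 - 1*(-68))) = 4/(-4 + (-2*j*1 + 68)) = 4/(-4 + (-2*j + 68)) = 4/(-4 + (68 - 2*j)) = 4/(64 - 2*j))
-47699 - sqrt(1/(-23773 - 22634) + C(5**4, -75)) = -47699 - sqrt(1/(-23773 - 22634) - 2/(-32 - 75)) = -47699 - sqrt(1/(-46407) - 2/(-107)) = -47699 - sqrt(-1/46407 - 2*(-1/107)) = -47699 - sqrt(-1/46407 + 2/107) = -47699 - sqrt(92707/4965549) = -47699 - sqrt(460341151143)/4965549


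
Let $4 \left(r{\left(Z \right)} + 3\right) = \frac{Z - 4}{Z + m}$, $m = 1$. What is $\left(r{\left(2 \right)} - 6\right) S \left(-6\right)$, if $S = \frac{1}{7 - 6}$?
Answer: $55$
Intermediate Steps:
$r{\left(Z \right)} = -3 + \frac{-4 + Z}{4 \left(1 + Z\right)}$ ($r{\left(Z \right)} = -3 + \frac{\left(Z - 4\right) \frac{1}{Z + 1}}{4} = -3 + \frac{\left(-4 + Z\right) \frac{1}{1 + Z}}{4} = -3 + \frac{\frac{1}{1 + Z} \left(-4 + Z\right)}{4} = -3 + \frac{-4 + Z}{4 \left(1 + Z\right)}$)
$S = 1$ ($S = 1^{-1} = 1$)
$\left(r{\left(2 \right)} - 6\right) S \left(-6\right) = \left(\frac{-16 - 22}{4 \left(1 + 2\right)} - 6\right) 1 \left(-6\right) = \left(\frac{-16 - 22}{4 \cdot 3} - 6\right) 1 \left(-6\right) = \left(\frac{1}{4} \cdot \frac{1}{3} \left(-38\right) - 6\right) 1 \left(-6\right) = \left(- \frac{19}{6} - 6\right) 1 \left(-6\right) = \left(- \frac{55}{6}\right) 1 \left(-6\right) = \left(- \frac{55}{6}\right) \left(-6\right) = 55$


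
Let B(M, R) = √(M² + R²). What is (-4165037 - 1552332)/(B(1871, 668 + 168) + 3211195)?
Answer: -18359586745955/10311769128488 + 5717369*√4199537/10311769128488 ≈ -1.7793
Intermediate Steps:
(-4165037 - 1552332)/(B(1871, 668 + 168) + 3211195) = (-4165037 - 1552332)/(√(1871² + (668 + 168)²) + 3211195) = -5717369/(√(3500641 + 836²) + 3211195) = -5717369/(√(3500641 + 698896) + 3211195) = -5717369/(√4199537 + 3211195) = -5717369/(3211195 + √4199537)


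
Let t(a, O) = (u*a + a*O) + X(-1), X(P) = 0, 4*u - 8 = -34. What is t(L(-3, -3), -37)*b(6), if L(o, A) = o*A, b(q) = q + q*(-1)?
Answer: 0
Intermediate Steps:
u = -13/2 (u = 2 + (¼)*(-34) = 2 - 17/2 = -13/2 ≈ -6.5000)
b(q) = 0 (b(q) = q - q = 0)
L(o, A) = A*o
t(a, O) = -13*a/2 + O*a (t(a, O) = (-13*a/2 + a*O) + 0 = (-13*a/2 + O*a) + 0 = -13*a/2 + O*a)
t(L(-3, -3), -37)*b(6) = ((-3*(-3))*(-13 + 2*(-37))/2)*0 = ((½)*9*(-13 - 74))*0 = ((½)*9*(-87))*0 = -783/2*0 = 0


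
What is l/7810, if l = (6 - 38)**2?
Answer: 512/3905 ≈ 0.13111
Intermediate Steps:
l = 1024 (l = (-32)**2 = 1024)
l/7810 = 1024/7810 = 1024*(1/7810) = 512/3905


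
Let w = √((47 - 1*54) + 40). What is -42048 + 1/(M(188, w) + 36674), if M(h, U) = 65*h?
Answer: -2055894911/48894 ≈ -42048.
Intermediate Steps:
w = √33 (w = √((47 - 54) + 40) = √(-7 + 40) = √33 ≈ 5.7446)
-42048 + 1/(M(188, w) + 36674) = -42048 + 1/(65*188 + 36674) = -42048 + 1/(12220 + 36674) = -42048 + 1/48894 = -2055894911/48894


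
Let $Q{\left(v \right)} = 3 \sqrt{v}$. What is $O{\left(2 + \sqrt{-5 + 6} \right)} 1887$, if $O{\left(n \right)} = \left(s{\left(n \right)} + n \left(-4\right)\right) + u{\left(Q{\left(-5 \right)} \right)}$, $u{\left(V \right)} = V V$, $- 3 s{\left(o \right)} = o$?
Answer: $-109446$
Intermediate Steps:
$s{\left(o \right)} = - \frac{o}{3}$
$u{\left(V \right)} = V^{2}$
$O{\left(n \right)} = -45 - \frac{13 n}{3}$ ($O{\left(n \right)} = \left(- \frac{n}{3} + n \left(-4\right)\right) + \left(3 \sqrt{-5}\right)^{2} = \left(- \frac{n}{3} - 4 n\right) + \left(3 i \sqrt{5}\right)^{2} = - \frac{13 n}{3} + \left(3 i \sqrt{5}\right)^{2} = - \frac{13 n}{3} - 45 = -45 - \frac{13 n}{3}$)
$O{\left(2 + \sqrt{-5 + 6} \right)} 1887 = \left(-45 - \frac{13 \left(2 + \sqrt{-5 + 6}\right)}{3}\right) 1887 = \left(-45 - \frac{13 \left(2 + \sqrt{1}\right)}{3}\right) 1887 = \left(-45 - \frac{13 \left(2 + 1\right)}{3}\right) 1887 = \left(-45 - 13\right) 1887 = \left(-58\right) 1887 = -109446$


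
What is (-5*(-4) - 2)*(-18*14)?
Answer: -4536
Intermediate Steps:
(-5*(-4) - 2)*(-18*14) = (20 - 2)*(-252) = 18*(-252) = -4536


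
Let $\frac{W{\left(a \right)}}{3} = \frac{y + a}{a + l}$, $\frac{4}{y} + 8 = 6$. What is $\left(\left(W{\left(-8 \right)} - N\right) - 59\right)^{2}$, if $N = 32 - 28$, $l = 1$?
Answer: $\frac{168921}{49} \approx 3447.4$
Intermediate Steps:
$y = -2$ ($y = \frac{4}{-8 + 6} = \frac{4}{-2} = 4 \left(- \frac{1}{2}\right) = -2$)
$N = 4$ ($N = 32 - 28 = 4$)
$W{\left(a \right)} = \frac{3 \left(-2 + a\right)}{1 + a}$ ($W{\left(a \right)} = 3 \frac{-2 + a}{a + 1} = 3 \frac{-2 + a}{1 + a} = \frac{3 \left(-2 + a\right)}{1 + a}$)
$\left(\left(W{\left(-8 \right)} - N\right) - 59\right)^{2} = \left(\left(\frac{3 \left(-2 - 8\right)}{1 - 8} - 4\right) - 59\right)^{2} = \left(\left(3 \frac{1}{-7} \left(-10\right) - 4\right) - 59\right)^{2} = \left(\left(3 \left(- \frac{1}{7}\right) \left(-10\right) - 4\right) - 59\right)^{2} = \left(\left(\frac{30}{7} - 4\right) - 59\right)^{2} = \left(\frac{2}{7} - 59\right)^{2} = \left(- \frac{411}{7}\right)^{2} = \frac{168921}{49}$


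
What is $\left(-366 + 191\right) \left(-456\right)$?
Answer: $79800$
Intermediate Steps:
$\left(-366 + 191\right) \left(-456\right) = \left(-175\right) \left(-456\right) = 79800$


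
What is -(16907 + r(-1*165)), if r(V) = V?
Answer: -16742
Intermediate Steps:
-(16907 + r(-1*165)) = -(16907 - 1*165) = -(16907 - 165) = -1*16742 = -16742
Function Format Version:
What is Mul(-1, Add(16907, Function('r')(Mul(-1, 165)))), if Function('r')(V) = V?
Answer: -16742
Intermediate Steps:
Mul(-1, Add(16907, Function('r')(Mul(-1, 165)))) = Mul(-1, Add(16907, Mul(-1, 165))) = Mul(-1, Add(16907, -165)) = Mul(-1, 16742) = -16742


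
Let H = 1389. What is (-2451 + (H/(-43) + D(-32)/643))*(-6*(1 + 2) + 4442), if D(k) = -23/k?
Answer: -1215021429979/110596 ≈ -1.0986e+7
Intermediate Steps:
(-2451 + (H/(-43) + D(-32)/643))*(-6*(1 + 2) + 4442) = (-2451 + (1389/(-43) - 23/(-32)/643))*(-6*(1 + 2) + 4442) = (-2451 + (1389*(-1/43) - 23*(-1/32)*(1/643)))*(-6*3 + 4442) = (-2451 + (-1389/43 + (23/32)*(1/643)))*(-18 + 4442) = (-2451 + (-1389/43 + 23/20576))*4424 = (-2451 - 28579075/884768)*4424 = -2197145443/884768*4424 = -1215021429979/110596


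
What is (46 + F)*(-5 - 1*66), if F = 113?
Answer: -11289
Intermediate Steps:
(46 + F)*(-5 - 1*66) = (46 + 113)*(-5 - 1*66) = 159*(-5 - 66) = 159*(-71) = -11289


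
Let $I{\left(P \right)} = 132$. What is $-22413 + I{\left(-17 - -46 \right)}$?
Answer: $-22281$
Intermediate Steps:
$-22413 + I{\left(-17 - -46 \right)} = -22413 + 132 = -22281$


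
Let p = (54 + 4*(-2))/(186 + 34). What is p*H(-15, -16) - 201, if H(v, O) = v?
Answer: -4491/22 ≈ -204.14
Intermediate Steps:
p = 23/110 (p = (54 - 8)/220 = 46*(1/220) = 23/110 ≈ 0.20909)
p*H(-15, -16) - 201 = (23/110)*(-15) - 201 = -69/22 - 201 = -4491/22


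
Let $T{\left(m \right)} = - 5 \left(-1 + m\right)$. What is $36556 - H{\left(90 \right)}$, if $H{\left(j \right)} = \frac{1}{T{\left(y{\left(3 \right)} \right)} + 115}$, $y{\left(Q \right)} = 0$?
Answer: $\frac{4386719}{120} \approx 36556.0$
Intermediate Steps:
$T{\left(m \right)} = 5 - 5 m$
$H{\left(j \right)} = \frac{1}{120}$ ($H{\left(j \right)} = \frac{1}{\left(5 - 0\right) + 115} = \frac{1}{\left(5 + 0\right) + 115} = \frac{1}{5 + 115} = \frac{1}{120}$)
$36556 - H{\left(90 \right)} = 36556 - \frac{1}{120} = \frac{4386719}{120}$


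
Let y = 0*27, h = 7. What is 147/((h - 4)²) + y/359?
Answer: 49/3 ≈ 16.333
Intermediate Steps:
y = 0
147/((h - 4)²) + y/359 = 147/((7 - 4)²) + 0/359 = 147/(3²) + 0*(1/359) = 147/9 + 0 = 147*(⅑) + 0 = 49/3 + 0 = 49/3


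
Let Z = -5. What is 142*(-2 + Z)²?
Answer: 6958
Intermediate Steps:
142*(-2 + Z)² = 142*(-2 - 5)² = 142*(-7)² = 142*49 = 6958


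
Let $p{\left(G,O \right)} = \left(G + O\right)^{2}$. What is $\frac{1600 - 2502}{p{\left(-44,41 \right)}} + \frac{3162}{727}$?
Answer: $- \frac{627296}{6543} \approx -95.873$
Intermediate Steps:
$\frac{1600 - 2502}{p{\left(-44,41 \right)}} + \frac{3162}{727} = \frac{1600 - 2502}{\left(-44 + 41\right)^{2}} + \frac{3162}{727} = \frac{1600 - 2502}{\left(-3\right)^{2}} + 3162 \cdot \frac{1}{727} = - \frac{902}{9} + \frac{3162}{727} = - \frac{627296}{6543}$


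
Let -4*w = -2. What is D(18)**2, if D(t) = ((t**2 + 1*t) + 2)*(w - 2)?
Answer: 266256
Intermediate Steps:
w = 1/2 (w = -1/4*(-2) = 1/2 ≈ 0.50000)
D(t) = -3 - 3*t/2 - 3*t**2/2 (D(t) = ((t**2 + 1*t) + 2)*(1/2 - 2) = ((t**2 + t) + 2)*(-3/2) = ((t + t**2) + 2)*(-3/2) = (2 + t + t**2)*(-3/2) = -3 - 3*t/2 - 3*t**2/2)
D(18)**2 = (-3 - 3/2*18 - 3/2*18**2)**2 = (-3 - 27 - 3/2*324)**2 = (-3 - 27 - 486)**2 = (-516)**2 = 266256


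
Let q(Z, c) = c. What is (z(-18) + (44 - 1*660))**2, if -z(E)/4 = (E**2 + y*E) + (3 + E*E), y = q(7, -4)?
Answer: 12306064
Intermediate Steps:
y = -4
z(E) = -12 - 8*E**2 + 16*E (z(E) = -4*((E**2 - 4*E) + (3 + E*E)) = -4*((E**2 - 4*E) + (3 + E**2)) = -4*(3 - 4*E + 2*E**2) = -12 - 8*E**2 + 16*E)
(z(-18) + (44 - 1*660))**2 = ((-12 - 8*(-18)**2 + 16*(-18)) + (44 - 1*660))**2 = ((-12 - 8*324 - 288) + (44 - 660))**2 = ((-12 - 2592 - 288) - 616)**2 = (-2892 - 616)**2 = (-3508)**2 = 12306064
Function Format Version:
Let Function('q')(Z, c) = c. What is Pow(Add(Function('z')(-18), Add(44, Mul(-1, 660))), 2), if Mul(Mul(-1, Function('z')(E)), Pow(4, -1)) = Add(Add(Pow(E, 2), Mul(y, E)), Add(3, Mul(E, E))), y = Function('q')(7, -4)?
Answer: 12306064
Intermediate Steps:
y = -4
Function('z')(E) = Add(-12, Mul(-8, Pow(E, 2)), Mul(16, E)) (Function('z')(E) = Mul(-4, Add(Add(Pow(E, 2), Mul(-4, E)), Add(3, Mul(E, E)))) = Mul(-4, Add(Add(Pow(E, 2), Mul(-4, E)), Add(3, Pow(E, 2)))) = Mul(-4, Add(3, Mul(-4, E), Mul(2, Pow(E, 2)))) = Add(-12, Mul(-8, Pow(E, 2)), Mul(16, E)))
Pow(Add(Function('z')(-18), Add(44, Mul(-1, 660))), 2) = Pow(Add(Add(-12, Mul(-8, Pow(-18, 2)), Mul(16, -18)), Add(44, Mul(-1, 660))), 2) = Pow(Add(Add(-12, Mul(-8, 324), -288), Add(44, -660)), 2) = Pow(Add(Add(-12, -2592, -288), -616), 2) = Pow(Add(-2892, -616), 2) = Pow(-3508, 2) = 12306064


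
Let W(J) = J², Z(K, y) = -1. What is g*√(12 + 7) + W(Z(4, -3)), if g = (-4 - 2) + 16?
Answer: 1 + 10*√19 ≈ 44.589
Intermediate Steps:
g = 10 (g = -6 + 16 = 10)
g*√(12 + 7) + W(Z(4, -3)) = 10*√(12 + 7) + (-1)² = 10*√19 + 1 = 1 + 10*√19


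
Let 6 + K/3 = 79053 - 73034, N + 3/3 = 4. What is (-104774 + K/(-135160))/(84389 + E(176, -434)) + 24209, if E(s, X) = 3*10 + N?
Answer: 276222089009801/11410477520 ≈ 24208.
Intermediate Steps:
N = 3 (N = -1 + 4 = 3)
E(s, X) = 33 (E(s, X) = 3*10 + 3 = 30 + 3 = 33)
K = 18039 (K = -18 + 3*(79053 - 73034) = -18 + 3*6019 = -18 + 18057 = 18039)
(-104774 + K/(-135160))/(84389 + E(176, -434)) + 24209 = (-104774 + 18039/(-135160))/(84389 + 33) + 24209 = (-104774 + 18039*(-1/135160))/84422 + 24209 = (-104774 - 18039/135160)*(1/84422) + 24209 = -14161271879/135160*1/84422 + 24209 = -14161271879/11410477520 + 24209 = 276222089009801/11410477520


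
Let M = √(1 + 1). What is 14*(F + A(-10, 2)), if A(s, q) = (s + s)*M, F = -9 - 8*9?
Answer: -1134 - 280*√2 ≈ -1530.0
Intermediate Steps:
M = √2 ≈ 1.4142
F = -81 (F = -9 - 72 = -81)
A(s, q) = 2*s*√2 (A(s, q) = (s + s)*√2 = (2*s)*√2 = 2*s*√2)
14*(F + A(-10, 2)) = 14*(-81 + 2*(-10)*√2) = 14*(-81 - 20*√2) = -1134 - 280*√2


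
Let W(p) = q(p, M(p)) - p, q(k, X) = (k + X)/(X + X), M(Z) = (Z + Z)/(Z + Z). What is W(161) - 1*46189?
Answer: -46269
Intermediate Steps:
M(Z) = 1 (M(Z) = (2*Z)/((2*Z)) = (2*Z)*(1/(2*Z)) = 1)
q(k, X) = (X + k)/(2*X) (q(k, X) = (X + k)/((2*X)) = (X + k)*(1/(2*X)) = (X + k)/(2*X))
W(p) = 1/2 - p/2 (W(p) = (1/2)*(1 + p)/1 - p = (1/2)*1*(1 + p) - p = (1/2 + p/2) - p = 1/2 - p/2)
W(161) - 1*46189 = (1/2 - 1/2*161) - 1*46189 = (1/2 - 161/2) - 46189 = -80 - 46189 = -46269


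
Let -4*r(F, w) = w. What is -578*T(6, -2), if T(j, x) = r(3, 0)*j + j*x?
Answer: 6936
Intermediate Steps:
r(F, w) = -w/4
T(j, x) = j*x (T(j, x) = (-1/4*0)*j + j*x = 0*j + j*x = 0 + j*x = j*x)
-578*T(6, -2) = -3468*(-2) = -578*(-12) = 6936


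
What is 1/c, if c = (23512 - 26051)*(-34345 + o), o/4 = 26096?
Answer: -1/177829021 ≈ -5.6234e-9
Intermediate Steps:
o = 104384 (o = 4*26096 = 104384)
c = -177829021 (c = (23512 - 26051)*(-34345 + 104384) = -2539*70039 = -177829021)
1/c = 1/(-177829021) = -1/177829021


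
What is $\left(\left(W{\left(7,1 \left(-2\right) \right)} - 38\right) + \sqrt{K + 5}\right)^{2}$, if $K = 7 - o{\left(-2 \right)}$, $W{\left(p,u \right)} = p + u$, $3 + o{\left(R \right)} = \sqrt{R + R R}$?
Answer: $\left(33 - \sqrt{15 - \sqrt{2}}\right)^{2} \approx 859.32$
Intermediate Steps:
$o{\left(R \right)} = -3 + \sqrt{R + R^{2}}$ ($o{\left(R \right)} = -3 + \sqrt{R + R R} = -3 + \sqrt{R + R^{2}}$)
$K = 10 - \sqrt{2}$ ($K = 7 - \left(-3 + \sqrt{- 2 \left(1 - 2\right)}\right) = 7 - \left(-3 + \sqrt{\left(-2\right) \left(-1\right)}\right) = 7 - \left(-3 + \sqrt{2}\right) = 7 + \left(3 - \sqrt{2}\right) = 10 - \sqrt{2} \approx 8.5858$)
$\left(\left(W{\left(7,1 \left(-2\right) \right)} - 38\right) + \sqrt{K + 5}\right)^{2} = \left(\left(\left(7 + 1 \left(-2\right)\right) - 38\right) + \sqrt{\left(10 - \sqrt{2}\right) + 5}\right)^{2} = \left(\left(\left(7 - 2\right) - 38\right) + \sqrt{15 - \sqrt{2}}\right)^{2} = \left(\left(5 - 38\right) + \sqrt{15 - \sqrt{2}}\right)^{2} = \left(-33 + \sqrt{15 - \sqrt{2}}\right)^{2}$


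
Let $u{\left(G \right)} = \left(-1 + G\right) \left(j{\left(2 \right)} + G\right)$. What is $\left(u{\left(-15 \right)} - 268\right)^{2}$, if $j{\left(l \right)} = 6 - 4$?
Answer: $3600$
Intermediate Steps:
$j{\left(l \right)} = 2$
$u{\left(G \right)} = \left(-1 + G\right) \left(2 + G\right)$
$\left(u{\left(-15 \right)} - 268\right)^{2} = \left(\left(-2 - 15 + \left(-15\right)^{2}\right) - 268\right)^{2} = \left(\left(-2 - 15 + 225\right) - 268\right)^{2} = \left(208 - 268\right)^{2} = \left(-60\right)^{2} = 3600$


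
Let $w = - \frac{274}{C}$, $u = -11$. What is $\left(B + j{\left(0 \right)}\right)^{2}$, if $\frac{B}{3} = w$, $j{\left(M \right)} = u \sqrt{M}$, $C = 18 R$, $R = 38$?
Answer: $\frac{18769}{12996} \approx 1.4442$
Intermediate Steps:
$C = 684$ ($C = 18 \cdot 38 = 684$)
$j{\left(M \right)} = - 11 \sqrt{M}$
$w = - \frac{137}{342}$ ($w = - \frac{274}{684} = \left(-274\right) \frac{1}{684} = - \frac{137}{342} \approx -0.40058$)
$B = - \frac{137}{114}$ ($B = 3 \left(- \frac{137}{342}\right) = - \frac{137}{114} \approx -1.2018$)
$\left(B + j{\left(0 \right)}\right)^{2} = \left(- \frac{137}{114} - 11 \sqrt{0}\right)^{2} = \left(- \frac{137}{114} - 0\right)^{2} = \left(- \frac{137}{114} + 0\right)^{2} = \left(- \frac{137}{114}\right)^{2} = \frac{18769}{12996}$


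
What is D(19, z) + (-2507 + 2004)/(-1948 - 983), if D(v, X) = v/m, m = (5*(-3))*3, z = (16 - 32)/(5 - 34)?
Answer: -11018/43965 ≈ -0.25061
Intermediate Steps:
z = 16/29 (z = -16/(-29) = -16*(-1/29) = 16/29 ≈ 0.55172)
m = -45 (m = -15*3 = -45)
D(v, X) = -v/45 (D(v, X) = v/(-45) = v*(-1/45) = -v/45)
D(19, z) + (-2507 + 2004)/(-1948 - 983) = -1/45*19 + (-2507 + 2004)/(-1948 - 983) = -19/45 - 503/(-2931) = -19/45 - 503*(-1/2931) = -19/45 + 503/2931 = -11018/43965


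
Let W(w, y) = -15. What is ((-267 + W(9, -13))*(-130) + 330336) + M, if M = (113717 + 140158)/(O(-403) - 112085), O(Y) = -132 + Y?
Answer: 2755389043/7508 ≈ 3.6699e+5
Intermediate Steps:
M = -16925/7508 (M = (113717 + 140158)/((-132 - 403) - 112085) = 253875/(-535 - 112085) = 253875/(-112620) = 253875*(-1/112620) = -16925/7508 ≈ -2.2543)
((-267 + W(9, -13))*(-130) + 330336) + M = ((-267 - 15)*(-130) + 330336) - 16925/7508 = (-282*(-130) + 330336) - 16925/7508 = (36660 + 330336) - 16925/7508 = 366996 - 16925/7508 = 2755389043/7508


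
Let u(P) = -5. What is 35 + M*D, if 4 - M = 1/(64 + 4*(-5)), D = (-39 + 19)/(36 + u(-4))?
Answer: 11060/341 ≈ 32.434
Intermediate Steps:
D = -20/31 (D = (-39 + 19)/(36 - 5) = -20/31 ≈ -0.64516)
M = 175/44 (M = 4 - 1/(64 + 4*(-5)) = 4 - 1/(64 - 20) = 4 - 1/44 = 175/44 ≈ 3.9773)
35 + M*D = 35 + (175/44)*(-20/31) = 35 - 875/341 = 11060/341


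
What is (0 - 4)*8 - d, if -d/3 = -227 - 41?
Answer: -836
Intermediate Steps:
d = 804 (d = -3*(-227 - 41) = -3*(-268) = 804)
(0 - 4)*8 - d = (0 - 4)*8 - 1*804 = -4*8 - 804 = -32 - 804 = -836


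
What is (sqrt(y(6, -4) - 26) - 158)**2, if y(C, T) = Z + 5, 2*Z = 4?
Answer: (158 - I*sqrt(19))**2 ≈ 24945.0 - 1377.4*I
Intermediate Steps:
Z = 2 (Z = (1/2)*4 = 2)
y(C, T) = 7 (y(C, T) = 2 + 5 = 7)
(sqrt(y(6, -4) - 26) - 158)**2 = (sqrt(7 - 26) - 158)**2 = (sqrt(-19) - 158)**2 = (I*sqrt(19) - 158)**2 = (-158 + I*sqrt(19))**2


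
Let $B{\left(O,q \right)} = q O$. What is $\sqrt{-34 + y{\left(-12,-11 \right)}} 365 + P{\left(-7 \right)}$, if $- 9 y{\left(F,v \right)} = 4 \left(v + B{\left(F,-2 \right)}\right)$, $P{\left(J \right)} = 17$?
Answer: $17 + \frac{365 i \sqrt{358}}{3} \approx 17.0 + 2302.0 i$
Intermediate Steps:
$B{\left(O,q \right)} = O q$
$y{\left(F,v \right)} = - \frac{4 v}{9} + \frac{8 F}{9}$ ($y{\left(F,v \right)} = - \frac{4 \left(v + F \left(-2\right)\right)}{9} = - \frac{4 \left(v - 2 F\right)}{9} = - \frac{- 8 F + 4 v}{9} = - \frac{4 v}{9} + \frac{8 F}{9}$)
$\sqrt{-34 + y{\left(-12,-11 \right)}} 365 + P{\left(-7 \right)} = \sqrt{-34 + \left(\left(- \frac{4}{9}\right) \left(-11\right) + \frac{8}{9} \left(-12\right)\right)} 365 + 17 = \sqrt{-34 + \left(\frac{44}{9} - \frac{32}{3}\right)} 365 + 17 = \sqrt{-34 - \frac{52}{9}} \cdot 365 + 17 = \sqrt{- \frac{358}{9}} \cdot 365 + 17 = \frac{i \sqrt{358}}{3} \cdot 365 + 17 = \frac{365 i \sqrt{358}}{3} + 17 = 17 + \frac{365 i \sqrt{358}}{3}$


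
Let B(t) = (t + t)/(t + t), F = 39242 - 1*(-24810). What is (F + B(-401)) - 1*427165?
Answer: -363112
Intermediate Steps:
F = 64052 (F = 39242 + 24810 = 64052)
B(t) = 1 (B(t) = (2*t)/((2*t)) = (2*t)*(1/(2*t)) = 1)
(F + B(-401)) - 1*427165 = (64052 + 1) - 1*427165 = 64053 - 427165 = -363112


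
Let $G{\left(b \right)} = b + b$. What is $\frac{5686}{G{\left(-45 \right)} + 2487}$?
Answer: $\frac{5686}{2397} \approx 2.3721$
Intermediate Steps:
$G{\left(b \right)} = 2 b$
$\frac{5686}{G{\left(-45 \right)} + 2487} = \frac{5686}{2 \left(-45\right) + 2487} = \frac{5686}{-90 + 2487} = \frac{5686}{2397}$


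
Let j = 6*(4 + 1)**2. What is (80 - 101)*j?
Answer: -3150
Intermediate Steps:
j = 150 (j = 6*5**2 = 6*25 = 150)
(80 - 101)*j = (80 - 101)*150 = -21*150 = -3150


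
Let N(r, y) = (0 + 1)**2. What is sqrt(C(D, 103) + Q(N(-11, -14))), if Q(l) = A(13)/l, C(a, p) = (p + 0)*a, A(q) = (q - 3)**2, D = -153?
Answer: I*sqrt(15659) ≈ 125.14*I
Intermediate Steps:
A(q) = (-3 + q)**2
C(a, p) = a*p (C(a, p) = p*a = a*p)
N(r, y) = 1 (N(r, y) = 1**2 = 1)
Q(l) = 100/l (Q(l) = (-3 + 13)**2/l = 10**2/l = 100/l)
sqrt(C(D, 103) + Q(N(-11, -14))) = sqrt(-153*103 + 100/1) = sqrt(-15759 + 100*1) = sqrt(-15759 + 100) = sqrt(-15659) = I*sqrt(15659)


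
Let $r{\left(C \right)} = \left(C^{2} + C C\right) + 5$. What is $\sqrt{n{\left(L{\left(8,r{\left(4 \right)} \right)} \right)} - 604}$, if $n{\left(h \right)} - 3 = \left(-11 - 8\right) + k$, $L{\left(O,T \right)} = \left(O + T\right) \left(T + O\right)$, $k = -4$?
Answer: $4 i \sqrt{39} \approx 24.98 i$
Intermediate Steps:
$r{\left(C \right)} = 5 + 2 C^{2}$ ($r{\left(C \right)} = \left(C^{2} + C^{2}\right) + 5 = 2 C^{2} + 5 = 5 + 2 C^{2}$)
$L{\left(O,T \right)} = \left(O + T\right)^{2}$ ($L{\left(O,T \right)} = \left(O + T\right) \left(O + T\right) = \left(O + T\right)^{2}$)
$n{\left(h \right)} = -20$ ($n{\left(h \right)} = 3 - 23 = -20$)
$\sqrt{n{\left(L{\left(8,r{\left(4 \right)} \right)} \right)} - 604} = \sqrt{-20 - 604} = \sqrt{-624} = 4 i \sqrt{39}$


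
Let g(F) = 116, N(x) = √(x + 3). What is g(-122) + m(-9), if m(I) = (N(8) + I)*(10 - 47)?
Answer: 449 - 37*√11 ≈ 326.28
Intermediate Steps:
N(x) = √(3 + x)
m(I) = -37*I - 37*√11 (m(I) = (√(3 + 8) + I)*(10 - 47) = (√11 + I)*(-37) = (I + √11)*(-37) = -37*I - 37*√11)
g(-122) + m(-9) = 116 + (-37*(-9) - 37*√11) = 116 + (333 - 37*√11) = 449 - 37*√11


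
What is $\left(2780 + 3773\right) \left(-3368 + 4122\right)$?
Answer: $4940962$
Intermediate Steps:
$\left(2780 + 3773\right) \left(-3368 + 4122\right) = 6553 \cdot 754 = 4940962$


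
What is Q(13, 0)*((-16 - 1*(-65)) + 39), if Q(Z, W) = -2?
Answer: -176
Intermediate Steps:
Q(13, 0)*((-16 - 1*(-65)) + 39) = -2*((-16 - 1*(-65)) + 39) = -2*((-16 + 65) + 39) = -2*(49 + 39) = -2*88 = -176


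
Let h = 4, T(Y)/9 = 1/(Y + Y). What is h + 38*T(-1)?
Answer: -167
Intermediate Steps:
T(Y) = 9/(2*Y) (T(Y) = 9/(Y + Y) = 9/((2*Y)) = 9*(1/(2*Y)) = 9/(2*Y))
h + 38*T(-1) = 4 + 38*((9/2)/(-1)) = 4 + 38*((9/2)*(-1)) = 4 + 38*(-9/2) = 4 - 171 = -167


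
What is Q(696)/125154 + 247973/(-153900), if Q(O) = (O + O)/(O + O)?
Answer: -1724147719/1070066700 ≈ -1.6113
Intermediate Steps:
Q(O) = 1 (Q(O) = (2*O)/((2*O)) = (2*O)*(1/(2*O)) = 1)
Q(696)/125154 + 247973/(-153900) = 1/125154 + 247973/(-153900) = 1*(1/125154) + 247973*(-1/153900) = 1/125154 - 247973/153900 = -1724147719/1070066700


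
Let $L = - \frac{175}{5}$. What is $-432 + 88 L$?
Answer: $-3512$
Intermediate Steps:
$L = -35$ ($L = \left(-175\right) \frac{1}{5} = -35$)
$-432 + 88 L = -432 + 88 \left(-35\right) = -432 - 3080 = -3512$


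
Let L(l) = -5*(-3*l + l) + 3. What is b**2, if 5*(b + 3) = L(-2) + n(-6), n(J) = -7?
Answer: 1521/25 ≈ 60.840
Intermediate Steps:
L(l) = 3 + 10*l (L(l) = -(-10)*l + 3 = 10*l + 3 = 3 + 10*l)
b = -39/5 (b = -3 + ((3 + 10*(-2)) - 7)/5 = -3 + ((3 - 20) - 7)/5 = -3 + (-17 - 7)/5 = -3 + (1/5)*(-24) = -3 - 24/5 = -39/5 ≈ -7.8000)
b**2 = (-39/5)**2 = 1521/25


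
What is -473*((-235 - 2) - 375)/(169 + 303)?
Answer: 72369/118 ≈ 613.30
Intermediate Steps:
-473*((-235 - 2) - 375)/(169 + 303) = -473*(-237 - 375)/472 = -(-289476)/472 = -473*(-153/118) = 72369/118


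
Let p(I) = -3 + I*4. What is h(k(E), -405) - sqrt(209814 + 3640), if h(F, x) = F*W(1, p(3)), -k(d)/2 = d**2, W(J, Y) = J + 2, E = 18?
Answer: -1944 - sqrt(213454) ≈ -2406.0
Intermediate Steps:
p(I) = -3 + 4*I
W(J, Y) = 2 + J
k(d) = -2*d**2
h(F, x) = 3*F (h(F, x) = F*(2 + 1) = F*3 = 3*F)
h(k(E), -405) - sqrt(209814 + 3640) = 3*(-2*18**2) - sqrt(209814 + 3640) = 3*(-2*324) - sqrt(213454) = 3*(-648) - sqrt(213454) = -1944 - sqrt(213454)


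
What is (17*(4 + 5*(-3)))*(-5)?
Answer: 935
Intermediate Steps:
(17*(4 + 5*(-3)))*(-5) = (17*(4 - 15))*(-5) = (17*(-11))*(-5) = -187*(-5) = 935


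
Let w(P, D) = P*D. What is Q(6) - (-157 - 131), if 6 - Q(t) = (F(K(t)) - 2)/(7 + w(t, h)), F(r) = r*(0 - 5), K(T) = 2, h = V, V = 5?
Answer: 10890/37 ≈ 294.32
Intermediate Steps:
h = 5
F(r) = -5*r (F(r) = r*(-5) = -5*r)
w(P, D) = D*P
Q(t) = 6 + 12/(7 + 5*t) (Q(t) = 6 - (-5*2 - 2)/(7 + 5*t) = 6 - (-10 - 2)/(7 + 5*t) = 6 - (-12)/(7 + 5*t) = 6 + 12/(7 + 5*t))
Q(6) - (-157 - 131) = 6*(9 + 5*6)/(7 + 5*6) - (-157 - 131) = 6*(9 + 30)/(7 + 30) - 1*(-288) = 6*39/37 + 288 = 6*(1/37)*39 + 288 = 234/37 + 288 = 10890/37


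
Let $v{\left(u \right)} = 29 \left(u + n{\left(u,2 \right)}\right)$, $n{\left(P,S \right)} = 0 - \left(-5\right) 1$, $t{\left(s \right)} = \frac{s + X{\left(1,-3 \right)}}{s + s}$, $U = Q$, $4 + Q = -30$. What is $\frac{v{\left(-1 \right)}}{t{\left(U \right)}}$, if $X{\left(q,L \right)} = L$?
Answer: $\frac{7888}{37} \approx 213.19$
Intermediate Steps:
$Q = -34$ ($Q = -4 - 30 = -34$)
$U = -34$
$t{\left(s \right)} = \frac{-3 + s}{2 s}$ ($t{\left(s \right)} = \frac{s - 3}{s + s} = \frac{-3 + s}{2 s}$)
$n{\left(P,S \right)} = 5$ ($n{\left(P,S \right)} = 0 - -5 = 0 + 5 = 5$)
$v{\left(u \right)} = 145 + 29 u$ ($v{\left(u \right)} = 29 \left(u + 5\right) = 29 \left(5 + u\right) = 145 + 29 u$)
$\frac{v{\left(-1 \right)}}{t{\left(U \right)}} = \frac{145 + 29 \left(-1\right)}{\frac{1}{2} \frac{1}{-34} \left(-3 - 34\right)} = \frac{145 - 29}{\frac{1}{2} \left(- \frac{1}{34}\right) \left(-37\right)} = \frac{116}{\frac{37}{68}} = 116 \cdot \frac{68}{37} = \frac{7888}{37}$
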